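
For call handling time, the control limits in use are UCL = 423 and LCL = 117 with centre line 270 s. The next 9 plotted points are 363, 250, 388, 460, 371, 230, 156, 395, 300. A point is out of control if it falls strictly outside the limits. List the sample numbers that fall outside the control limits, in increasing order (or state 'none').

4

Compare each point to [117, 423]: sample 4 = 460 > UCL.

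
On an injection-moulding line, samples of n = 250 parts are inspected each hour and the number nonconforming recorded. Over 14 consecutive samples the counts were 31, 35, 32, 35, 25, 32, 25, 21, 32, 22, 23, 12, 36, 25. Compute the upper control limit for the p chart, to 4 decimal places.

0.1697

p̄ = Σdᵢ / (k·n) = 386 / (14 × 250) = 0.11029
UCL = p̄ + 3·√(p̄(1−p̄)/n) = 0.11029 + 3 × √(0.11029×0.88971/250) = 0.11029 + 3 × 0.01981 = 0.16972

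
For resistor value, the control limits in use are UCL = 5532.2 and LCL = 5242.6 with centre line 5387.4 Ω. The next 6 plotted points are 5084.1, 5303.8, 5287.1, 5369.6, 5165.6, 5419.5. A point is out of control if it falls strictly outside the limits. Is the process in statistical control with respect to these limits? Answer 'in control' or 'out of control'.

Compare each point to [5242.6, 5532.2]: sample 1 = 5084.1 < LCL; sample 5 = 5165.6 < LCL.

out of control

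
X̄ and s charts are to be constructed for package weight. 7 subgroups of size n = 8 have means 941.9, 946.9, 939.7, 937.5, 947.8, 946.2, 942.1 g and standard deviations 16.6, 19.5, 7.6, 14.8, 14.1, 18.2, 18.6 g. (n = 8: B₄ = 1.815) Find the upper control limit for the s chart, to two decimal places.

28.37

s̄ = (16.6 + 19.5 + 7.6 + 14.8 + 14.1 + 18.2 + 18.6) / 7 = 15.6286
UCL_s = B₄·s̄ = 1.815 × 15.6286 = 28.3659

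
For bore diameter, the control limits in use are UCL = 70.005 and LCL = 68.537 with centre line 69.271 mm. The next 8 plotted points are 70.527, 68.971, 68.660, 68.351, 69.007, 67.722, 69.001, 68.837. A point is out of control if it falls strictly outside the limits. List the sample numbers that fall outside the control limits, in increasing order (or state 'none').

Compare each point to [68.537, 70.005]: sample 1 = 70.527 > UCL; sample 4 = 68.351 < LCL; sample 6 = 67.722 < LCL.

1, 4, 6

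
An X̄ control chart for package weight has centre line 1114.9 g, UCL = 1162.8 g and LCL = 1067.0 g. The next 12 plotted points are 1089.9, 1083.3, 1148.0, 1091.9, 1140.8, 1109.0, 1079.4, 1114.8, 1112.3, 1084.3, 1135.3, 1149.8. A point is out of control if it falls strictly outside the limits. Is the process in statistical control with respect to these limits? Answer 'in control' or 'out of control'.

All 12 points lie within [1067.0, 1162.8].

in control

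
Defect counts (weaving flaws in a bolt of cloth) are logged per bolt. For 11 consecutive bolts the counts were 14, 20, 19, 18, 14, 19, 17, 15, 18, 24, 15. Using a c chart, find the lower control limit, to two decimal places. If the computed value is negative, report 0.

c̄ = (14 + 20 + 19 + 18 + 14 + 19 + 17 + 15 + 18 + 24 + 15) / 11 = 193 / 11 = 17.5455
LCL = c̄ − 3√c̄ = 17.5455 − 3 × 4.1887 = 4.9793

4.98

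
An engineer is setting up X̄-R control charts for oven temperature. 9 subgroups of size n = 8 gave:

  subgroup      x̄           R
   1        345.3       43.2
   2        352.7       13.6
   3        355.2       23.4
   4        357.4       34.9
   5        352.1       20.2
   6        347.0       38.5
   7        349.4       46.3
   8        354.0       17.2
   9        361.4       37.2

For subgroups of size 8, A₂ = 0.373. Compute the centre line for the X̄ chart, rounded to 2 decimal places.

X̄̄ = (345.3 + 352.7 + 355.2 + 357.4 + 352.1 + 347.0 + 349.4 + 354.0 + 361.4) / 9 = 3174.5000 / 9 = 352.7222
CL = X̄̄ = 352.7222

352.72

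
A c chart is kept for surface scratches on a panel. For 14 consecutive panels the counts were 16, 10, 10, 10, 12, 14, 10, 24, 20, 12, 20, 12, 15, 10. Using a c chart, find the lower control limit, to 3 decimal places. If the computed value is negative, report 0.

c̄ = (16 + 10 + 10 + 10 + 12 + 14 + 10 + 24 + 20 + 12 + 20 + 12 + 15 + 10) / 14 = 195 / 14 = 13.9286
LCL = c̄ − 3√c̄ = 13.9286 − 3 × 3.7321 = 2.7323

2.732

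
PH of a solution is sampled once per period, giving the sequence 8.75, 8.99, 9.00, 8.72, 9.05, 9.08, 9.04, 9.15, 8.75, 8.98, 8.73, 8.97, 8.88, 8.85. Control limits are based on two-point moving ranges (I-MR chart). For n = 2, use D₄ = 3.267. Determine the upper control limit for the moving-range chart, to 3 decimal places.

0.573

Moving ranges: 0.24, 0.01, 0.28, 0.33, 0.03, 0.04, 0.11, 0.40, 0.23, 0.25, 0.24, 0.09, 0.03; M̄R̄ = 2.2800 / 13 = 0.1754
UCL_MR = D₄·M̄R̄ = 3.267 × 0.1754 = 0.5730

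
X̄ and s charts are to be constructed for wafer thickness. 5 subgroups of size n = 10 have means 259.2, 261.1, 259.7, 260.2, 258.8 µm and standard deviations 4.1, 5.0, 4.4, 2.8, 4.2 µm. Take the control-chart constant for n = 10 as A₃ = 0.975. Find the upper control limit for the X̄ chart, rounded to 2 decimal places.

X̄̄ = (259.2 + 261.1 + 259.7 + 260.2 + 258.8) / 5 = 259.8000
s̄ = (4.1 + 5.0 + 4.4 + 2.8 + 4.2) / 5 = 4.1000
UCL = X̄̄ + A₃·s̄ = 259.8000 + 0.975 × 4.1000 = 263.7975

263.80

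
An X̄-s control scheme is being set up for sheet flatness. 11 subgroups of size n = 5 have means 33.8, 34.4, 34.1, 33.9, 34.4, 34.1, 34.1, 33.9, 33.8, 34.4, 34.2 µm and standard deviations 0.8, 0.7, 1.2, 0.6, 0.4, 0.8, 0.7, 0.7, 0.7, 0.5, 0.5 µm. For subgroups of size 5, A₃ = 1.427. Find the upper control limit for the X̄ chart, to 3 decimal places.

35.086

X̄̄ = (33.8 + 34.4 + 34.1 + 33.9 + 34.4 + 34.1 + 34.1 + 33.9 + 33.8 + 34.4 + 34.2) / 11 = 34.1000
s̄ = (0.8 + 0.7 + 1.2 + 0.6 + 0.4 + 0.8 + 0.7 + 0.7 + 0.7 + 0.5 + 0.5) / 11 = 0.6909
UCL = X̄̄ + A₃·s̄ = 34.1000 + 1.427 × 0.6909 = 35.0859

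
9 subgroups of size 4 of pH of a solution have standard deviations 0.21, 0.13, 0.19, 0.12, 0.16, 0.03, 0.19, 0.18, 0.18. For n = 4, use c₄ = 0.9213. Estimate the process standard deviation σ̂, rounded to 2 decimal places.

0.17

s̄ = (0.21 + 0.13 + 0.19 + 0.12 + 0.16 + 0.03 + 0.19 + 0.18 + 0.18) / 9 = 0.1544
σ̂ = s̄ / c₄ = 0.1544 / 0.9213 = 0.1676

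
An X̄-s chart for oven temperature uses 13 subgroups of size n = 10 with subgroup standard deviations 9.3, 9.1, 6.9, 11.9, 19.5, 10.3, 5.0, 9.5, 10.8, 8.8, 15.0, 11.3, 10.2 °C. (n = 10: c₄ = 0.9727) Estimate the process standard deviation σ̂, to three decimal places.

s̄ = (9.3 + 9.1 + 6.9 + 11.9 + 19.5 + 10.3 + 5.0 + 9.5 + 10.8 + 8.8 + 15.0 + 11.3 + 10.2) / 13 = 10.5846
σ̂ = s̄ / c₄ = 10.5846 / 0.9727 = 10.8817

10.882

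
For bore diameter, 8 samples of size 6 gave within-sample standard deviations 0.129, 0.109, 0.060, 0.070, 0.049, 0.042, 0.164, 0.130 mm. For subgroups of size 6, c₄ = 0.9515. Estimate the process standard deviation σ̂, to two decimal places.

0.10

s̄ = (0.129 + 0.109 + 0.060 + 0.070 + 0.049 + 0.042 + 0.164 + 0.130) / 8 = 0.0941
σ̂ = s̄ / c₄ = 0.0941 / 0.9515 = 0.0989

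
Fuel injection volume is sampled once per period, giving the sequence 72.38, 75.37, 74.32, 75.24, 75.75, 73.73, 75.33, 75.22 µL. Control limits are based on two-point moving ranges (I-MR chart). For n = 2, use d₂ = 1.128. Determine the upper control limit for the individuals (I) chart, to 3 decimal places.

78.163

X̄ = (72.38 + 75.37 + 74.32 + 75.24 + 75.75 + 73.73 + 75.33 + 75.22) / 8 = 74.6675
Moving ranges: 2.99, 1.05, 0.92, 0.51, 2.02, 1.60, 0.11; M̄R̄ = 9.2000 / 7 = 1.3143
UCL = X̄ + 3·M̄R̄/d₂ = 74.6675 + 3 × 1.3143 / 1.128 = 78.1629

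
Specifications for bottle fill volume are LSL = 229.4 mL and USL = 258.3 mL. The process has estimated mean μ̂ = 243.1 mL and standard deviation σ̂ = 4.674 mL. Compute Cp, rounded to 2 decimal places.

1.03

Cp = (USL − LSL) / (6σ̂) = (258.3 − 229.4) / (6 × 4.674) = 28.9000 / 28.0440 = 1.0305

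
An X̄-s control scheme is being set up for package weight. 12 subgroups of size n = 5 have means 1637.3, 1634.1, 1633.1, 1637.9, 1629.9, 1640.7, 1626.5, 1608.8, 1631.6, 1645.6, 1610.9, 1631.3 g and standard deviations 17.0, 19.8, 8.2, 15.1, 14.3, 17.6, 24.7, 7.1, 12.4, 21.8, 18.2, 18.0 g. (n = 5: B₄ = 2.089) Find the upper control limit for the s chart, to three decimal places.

s̄ = (17.0 + 19.8 + 8.2 + 15.1 + 14.3 + 17.6 + 24.7 + 7.1 + 12.4 + 21.8 + 18.2 + 18.0) / 12 = 16.1833
UCL_s = B₄·s̄ = 2.089 × 16.1833 = 33.8070

33.807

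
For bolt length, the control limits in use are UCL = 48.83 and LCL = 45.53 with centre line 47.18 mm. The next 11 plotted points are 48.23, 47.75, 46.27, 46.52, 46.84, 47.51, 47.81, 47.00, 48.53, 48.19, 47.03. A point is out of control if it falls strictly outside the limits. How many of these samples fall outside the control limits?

0

All 11 points lie within [45.53, 48.83].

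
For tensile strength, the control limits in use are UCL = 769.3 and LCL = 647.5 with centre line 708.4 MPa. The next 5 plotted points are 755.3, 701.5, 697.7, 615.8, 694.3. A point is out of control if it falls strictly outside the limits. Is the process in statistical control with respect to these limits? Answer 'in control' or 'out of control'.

Compare each point to [647.5, 769.3]: sample 4 = 615.8 < LCL.

out of control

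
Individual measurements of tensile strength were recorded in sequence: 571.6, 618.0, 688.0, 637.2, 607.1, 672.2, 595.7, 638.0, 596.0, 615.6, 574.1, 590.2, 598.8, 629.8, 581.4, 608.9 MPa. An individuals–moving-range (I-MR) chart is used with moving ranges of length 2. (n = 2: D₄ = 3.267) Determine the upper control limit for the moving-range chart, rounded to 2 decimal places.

Moving ranges: 46.4, 70.0, 50.8, 30.1, 65.1, 76.5, 42.3, 42.0, 19.6, 41.5, 16.1, 8.6, 31.0, 48.4, 27.5; M̄R̄ = 615.9000 / 15 = 41.0600
UCL_MR = D₄·M̄R̄ = 3.267 × 41.0600 = 134.1430

134.14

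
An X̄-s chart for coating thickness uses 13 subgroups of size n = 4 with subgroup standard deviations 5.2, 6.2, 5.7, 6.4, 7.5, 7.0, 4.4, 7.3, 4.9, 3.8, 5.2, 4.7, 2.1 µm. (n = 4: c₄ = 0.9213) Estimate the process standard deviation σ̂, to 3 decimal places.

5.878

s̄ = (5.2 + 6.2 + 5.7 + 6.4 + 7.5 + 7.0 + 4.4 + 7.3 + 4.9 + 3.8 + 5.2 + 4.7 + 2.1) / 13 = 5.4154
σ̂ = s̄ / c₄ = 5.4154 / 0.9213 = 5.8780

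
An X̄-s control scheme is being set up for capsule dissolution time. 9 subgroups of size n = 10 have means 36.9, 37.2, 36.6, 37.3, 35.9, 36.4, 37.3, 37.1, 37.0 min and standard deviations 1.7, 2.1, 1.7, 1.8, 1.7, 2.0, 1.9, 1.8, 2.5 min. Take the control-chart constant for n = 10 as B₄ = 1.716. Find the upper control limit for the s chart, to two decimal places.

3.28

s̄ = (1.7 + 2.1 + 1.7 + 1.8 + 1.7 + 2.0 + 1.9 + 1.8 + 2.5) / 9 = 1.9111
UCL_s = B₄·s̄ = 1.716 × 1.9111 = 3.2795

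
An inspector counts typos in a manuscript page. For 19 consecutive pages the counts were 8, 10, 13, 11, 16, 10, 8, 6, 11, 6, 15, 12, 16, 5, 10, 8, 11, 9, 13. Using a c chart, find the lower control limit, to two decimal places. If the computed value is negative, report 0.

0.74

c̄ = (8 + 10 + 13 + 11 + 16 + 10 + 8 + 6 + 11 + 6 + 15 + 12 + 16 + 5 + 10 + 8 + 11 + 9 + 13) / 19 = 198 / 19 = 10.4211
LCL = c̄ − 3√c̄ = 10.4211 − 3 × 3.2282 = 0.7366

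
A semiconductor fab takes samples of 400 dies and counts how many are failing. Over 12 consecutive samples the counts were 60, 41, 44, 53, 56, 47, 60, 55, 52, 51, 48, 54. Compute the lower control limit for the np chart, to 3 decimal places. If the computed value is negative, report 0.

31.613

p̄ = Σdᵢ / (k·n) = 621 / (12 × 400) = 0.12937
LCL = np̄ − 3·√(np̄(1−p̄)) = 51.7500 − 3 × 6.7123 = 31.6131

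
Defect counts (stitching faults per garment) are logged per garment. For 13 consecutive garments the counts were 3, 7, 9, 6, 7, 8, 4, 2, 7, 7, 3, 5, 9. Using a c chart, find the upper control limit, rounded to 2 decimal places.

c̄ = (3 + 7 + 9 + 6 + 7 + 8 + 4 + 2 + 7 + 7 + 3 + 5 + 9) / 13 = 77 / 13 = 5.9231
UCL = c̄ + 3√c̄ = 5.9231 + 3 × √5.9231 = 5.9231 + 3 × 2.4337 = 13.2243

13.22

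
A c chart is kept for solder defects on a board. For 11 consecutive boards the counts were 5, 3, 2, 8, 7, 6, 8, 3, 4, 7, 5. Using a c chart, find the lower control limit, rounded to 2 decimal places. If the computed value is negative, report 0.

0.00

c̄ = (5 + 3 + 2 + 8 + 7 + 6 + 8 + 3 + 4 + 7 + 5) / 11 = 58 / 11 = 5.2727
LCL = c̄ − 3√c̄ = 5.2727 − 3 × 2.2962 = -1.6160 → 0 (cannot be negative)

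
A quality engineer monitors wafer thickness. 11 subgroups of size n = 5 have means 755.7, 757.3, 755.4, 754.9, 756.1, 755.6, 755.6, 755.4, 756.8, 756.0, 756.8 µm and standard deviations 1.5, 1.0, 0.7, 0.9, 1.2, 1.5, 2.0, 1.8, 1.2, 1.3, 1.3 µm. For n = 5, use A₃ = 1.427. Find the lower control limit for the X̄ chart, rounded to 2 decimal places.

X̄̄ = (755.7 + 757.3 + 755.4 + 754.9 + 756.1 + 755.6 + 755.6 + 755.4 + 756.8 + 756.0 + 756.8) / 11 = 755.9636
s̄ = (1.5 + 1.0 + 0.7 + 0.9 + 1.2 + 1.5 + 2.0 + 1.8 + 1.2 + 1.3 + 1.3) / 11 = 1.3091
LCL = X̄̄ − A₃·s̄ = 755.9636 − 1.427 × 1.3091 = 754.0956

754.10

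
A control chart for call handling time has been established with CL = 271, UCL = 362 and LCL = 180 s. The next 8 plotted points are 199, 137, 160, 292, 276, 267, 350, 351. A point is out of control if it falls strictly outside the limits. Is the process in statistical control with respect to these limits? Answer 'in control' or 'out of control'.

Compare each point to [180, 362]: sample 2 = 137 < LCL; sample 3 = 160 < LCL.

out of control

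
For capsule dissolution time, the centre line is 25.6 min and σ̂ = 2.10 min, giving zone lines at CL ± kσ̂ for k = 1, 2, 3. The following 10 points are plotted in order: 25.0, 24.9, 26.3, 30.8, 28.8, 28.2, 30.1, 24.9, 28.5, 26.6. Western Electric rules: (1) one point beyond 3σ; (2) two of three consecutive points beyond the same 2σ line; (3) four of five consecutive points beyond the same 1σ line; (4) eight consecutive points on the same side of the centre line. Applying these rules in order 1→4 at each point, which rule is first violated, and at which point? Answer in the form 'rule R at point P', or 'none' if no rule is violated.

Zone of each point (C = within 1σ̂, B = 1σ̂–2σ̂, A = 2σ̂–3σ̂, * = beyond 3σ̂; sign = side of CL): 1:-C, 2:-C, 3:+C, 4:+A, 5:+B, 6:+B, 7:+A, 8:-C, 9:+B, 10:+C
Rule 3 (four of five consecutive points beyond the same 1σ limit) is satisfied at point 7.

rule 3 at point 7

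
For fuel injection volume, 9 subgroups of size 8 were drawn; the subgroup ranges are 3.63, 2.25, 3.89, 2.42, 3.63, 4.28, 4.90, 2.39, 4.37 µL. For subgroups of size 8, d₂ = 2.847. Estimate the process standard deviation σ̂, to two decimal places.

R̄ = (3.63 + 2.25 + 3.89 + 2.42 + 3.63 + 4.28 + 4.90 + 2.39 + 4.37) / 9 = 3.5289
σ̂ = R̄ / d₂ = 3.5289 / 2.847 = 1.2395

1.24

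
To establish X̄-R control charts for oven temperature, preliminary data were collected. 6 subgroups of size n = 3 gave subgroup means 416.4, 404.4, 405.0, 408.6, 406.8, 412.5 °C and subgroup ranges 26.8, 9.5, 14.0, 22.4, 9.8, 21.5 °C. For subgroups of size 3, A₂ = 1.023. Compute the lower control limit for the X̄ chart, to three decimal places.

391.218

X̄̄ = (416.4 + 404.4 + 405.0 + 408.6 + 406.8 + 412.5) / 6 = 2453.7000 / 6 = 408.9500
R̄ = (26.8 + 9.5 + 14.0 + 22.4 + 9.8 + 21.5) / 6 = 104.0000 / 6 = 17.3333
LCL = X̄̄ − A₂·R̄ = 408.9500 − 1.023 × 17.3333 = 391.2180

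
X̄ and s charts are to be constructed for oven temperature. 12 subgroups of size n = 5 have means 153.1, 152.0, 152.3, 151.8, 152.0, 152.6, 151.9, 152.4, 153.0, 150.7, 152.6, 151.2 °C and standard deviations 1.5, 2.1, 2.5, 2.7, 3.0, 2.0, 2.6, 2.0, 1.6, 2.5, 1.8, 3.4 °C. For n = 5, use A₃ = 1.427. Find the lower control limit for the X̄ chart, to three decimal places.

148.839

X̄̄ = (153.1 + 152.0 + 152.3 + 151.8 + 152.0 + 152.6 + 151.9 + 152.4 + 153.0 + 150.7 + 152.6 + 151.2) / 12 = 152.1333
s̄ = (1.5 + 2.1 + 2.5 + 2.7 + 3.0 + 2.0 + 2.6 + 2.0 + 1.6 + 2.5 + 1.8 + 3.4) / 12 = 2.3083
LCL = X̄̄ − A₃·s̄ = 152.1333 − 1.427 × 2.3083 = 148.8393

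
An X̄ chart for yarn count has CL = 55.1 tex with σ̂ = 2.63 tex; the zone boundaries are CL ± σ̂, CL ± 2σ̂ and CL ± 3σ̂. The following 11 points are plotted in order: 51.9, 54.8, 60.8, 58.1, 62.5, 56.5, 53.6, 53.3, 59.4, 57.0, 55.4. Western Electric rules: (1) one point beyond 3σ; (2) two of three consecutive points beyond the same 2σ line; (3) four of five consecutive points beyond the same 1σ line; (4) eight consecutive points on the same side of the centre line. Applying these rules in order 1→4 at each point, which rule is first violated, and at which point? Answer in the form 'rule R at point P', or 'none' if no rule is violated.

Zone of each point (C = within 1σ̂, B = 1σ̂–2σ̂, A = 2σ̂–3σ̂, * = beyond 3σ̂; sign = side of CL): 1:-B, 2:-C, 3:+A, 4:+B, 5:+A, 6:+C, 7:-C, 8:-C, 9:+B, 10:+C, 11:+C
Rule 2 (two of three consecutive points beyond the same 2σ limit) is satisfied at point 5.

rule 2 at point 5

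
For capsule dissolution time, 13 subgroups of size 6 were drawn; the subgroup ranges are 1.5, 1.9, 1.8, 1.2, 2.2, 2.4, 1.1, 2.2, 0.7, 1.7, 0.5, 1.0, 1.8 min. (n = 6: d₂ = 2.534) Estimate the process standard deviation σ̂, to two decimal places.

R̄ = (1.5 + 1.9 + 1.8 + 1.2 + 2.2 + 2.4 + 1.1 + 2.2 + 0.7 + 1.7 + 0.5 + 1.0 + 1.8) / 13 = 1.5385
σ̂ = R̄ / d₂ = 1.5385 / 2.534 = 0.6071

0.61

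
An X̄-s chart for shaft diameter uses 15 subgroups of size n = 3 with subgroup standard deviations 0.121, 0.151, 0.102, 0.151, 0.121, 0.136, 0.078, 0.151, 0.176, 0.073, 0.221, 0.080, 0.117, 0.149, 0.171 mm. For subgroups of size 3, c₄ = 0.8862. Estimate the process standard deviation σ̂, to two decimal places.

0.15

s̄ = (0.121 + 0.151 + 0.102 + 0.151 + 0.121 + 0.136 + 0.078 + 0.151 + 0.176 + 0.073 + 0.221 + 0.080 + 0.117 + 0.149 + 0.171) / 15 = 0.1332
σ̂ = s̄ / c₄ = 0.1332 / 0.8862 = 0.1503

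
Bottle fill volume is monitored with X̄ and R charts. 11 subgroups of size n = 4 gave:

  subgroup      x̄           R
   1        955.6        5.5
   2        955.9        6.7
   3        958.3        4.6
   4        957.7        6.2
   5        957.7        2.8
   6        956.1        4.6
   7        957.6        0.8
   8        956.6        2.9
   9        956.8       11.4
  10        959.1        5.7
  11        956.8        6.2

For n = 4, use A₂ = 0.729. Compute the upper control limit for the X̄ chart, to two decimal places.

960.91

X̄̄ = (955.6 + 955.9 + 958.3 + 957.7 + 957.7 + 956.1 + 957.6 + 956.6 + 956.8 + 959.1 + 956.8) / 11 = 10528.2000 / 11 = 957.1091
R̄ = (5.5 + 6.7 + 4.6 + 6.2 + 2.8 + 4.6 + 0.8 + 2.9 + 11.4 + 5.7 + 6.2) / 11 = 57.4000 / 11 = 5.2182
UCL = X̄̄ + A₂·R̄ = 957.1091 + 0.729 × 5.2182 = 960.9131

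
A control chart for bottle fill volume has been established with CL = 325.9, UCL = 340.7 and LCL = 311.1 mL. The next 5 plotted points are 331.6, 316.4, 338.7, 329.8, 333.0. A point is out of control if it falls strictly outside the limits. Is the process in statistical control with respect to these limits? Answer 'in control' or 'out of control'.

All 5 points lie within [311.1, 340.7].

in control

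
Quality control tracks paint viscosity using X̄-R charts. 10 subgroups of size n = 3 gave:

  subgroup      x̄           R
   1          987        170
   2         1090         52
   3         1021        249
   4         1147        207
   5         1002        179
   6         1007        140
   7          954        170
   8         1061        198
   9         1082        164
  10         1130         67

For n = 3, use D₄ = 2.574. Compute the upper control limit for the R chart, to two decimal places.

410.81

R̄ = (170 + 52 + 249 + 207 + 179 + 140 + 170 + 198 + 164 + 67) / 10 = 1596.0000 / 10 = 159.6000
UCL_R = D₄·R̄ = 2.574 × 159.6000 = 410.8104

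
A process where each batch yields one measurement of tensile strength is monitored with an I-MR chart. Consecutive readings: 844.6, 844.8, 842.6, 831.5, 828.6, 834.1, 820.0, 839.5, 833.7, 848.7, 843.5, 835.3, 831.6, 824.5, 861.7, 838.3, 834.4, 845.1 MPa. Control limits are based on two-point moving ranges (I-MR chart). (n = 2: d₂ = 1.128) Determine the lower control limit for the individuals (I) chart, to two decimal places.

810.43

X̄ = (844.6 + 844.8 + 842.6 + 831.5 + 828.6 + 834.1 + 820.0 + 839.5 + 833.7 + 848.7 + 843.5 + 835.3 + 831.6 + 824.5 + 861.7 + 838.3 + 834.4 + 845.1) / 18 = 837.9167
Moving ranges: 0.2, 2.2, 11.1, 2.9, 5.5, 14.1, 19.5, 5.8, 15.0, 5.2, 8.2, 3.7, 7.1, 37.2, 23.4, 3.9, 10.7; M̄R̄ = 175.7000 / 17 = 10.3353
LCL = X̄ − 3·M̄R̄/d₂ = 837.9167 − 3 × 10.3353 / 1.128 = 810.4292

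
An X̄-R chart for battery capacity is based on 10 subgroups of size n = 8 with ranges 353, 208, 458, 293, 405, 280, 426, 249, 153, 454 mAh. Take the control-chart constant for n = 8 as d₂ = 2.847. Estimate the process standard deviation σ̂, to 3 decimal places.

115.174

R̄ = (353 + 208 + 458 + 293 + 405 + 280 + 426 + 249 + 153 + 454) / 10 = 327.9000
σ̂ = R̄ / d₂ = 327.9000 / 2.847 = 115.1739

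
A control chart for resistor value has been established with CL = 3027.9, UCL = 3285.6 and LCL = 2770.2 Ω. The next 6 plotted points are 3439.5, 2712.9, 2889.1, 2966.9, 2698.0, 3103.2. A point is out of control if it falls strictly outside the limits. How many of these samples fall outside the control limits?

Compare each point to [2770.2, 3285.6]: sample 1 = 3439.5 > UCL; sample 2 = 2712.9 < LCL; sample 5 = 2698.0 < LCL.

3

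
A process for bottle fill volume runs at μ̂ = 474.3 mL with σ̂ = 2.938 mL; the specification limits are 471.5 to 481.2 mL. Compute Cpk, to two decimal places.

0.32

Cpu = (USL − μ̂) / (3σ̂) = (481.2 − 474.3) / (3 × 2.938) = 0.7828; Cpl = (μ̂ − LSL) / (3σ̂) = (474.3 − 471.5) / (3 × 2.938) = 0.3177; Cpk = min(Cpu, Cpl) = 0.3177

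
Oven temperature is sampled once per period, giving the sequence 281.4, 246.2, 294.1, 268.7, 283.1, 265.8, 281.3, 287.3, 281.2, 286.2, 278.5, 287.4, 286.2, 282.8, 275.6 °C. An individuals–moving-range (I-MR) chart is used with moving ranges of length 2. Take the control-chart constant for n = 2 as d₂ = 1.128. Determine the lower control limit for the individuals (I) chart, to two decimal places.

X̄ = (281.4 + 246.2 + 294.1 + 268.7 + 283.1 + 265.8 + 281.3 + 287.3 + 281.2 + 286.2 + 278.5 + 287.4 + 286.2 + 282.8 + 275.6) / 15 = 279.0533
Moving ranges: 35.2, 47.9, 25.4, 14.4, 17.3, 15.5, 6.0, 6.1, 5.0, 7.7, 8.9, 1.2, 3.4, 7.2; M̄R̄ = 201.2000 / 14 = 14.3714
LCL = X̄ − 3·M̄R̄/d₂ = 279.0533 − 3 × 14.3714 / 1.128 = 240.8314

240.83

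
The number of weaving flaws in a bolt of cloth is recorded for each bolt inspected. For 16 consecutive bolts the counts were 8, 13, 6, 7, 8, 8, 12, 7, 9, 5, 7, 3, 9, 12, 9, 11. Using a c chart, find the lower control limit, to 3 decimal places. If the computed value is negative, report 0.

0.000

c̄ = (8 + 13 + 6 + 7 + 8 + 8 + 12 + 7 + 9 + 5 + 7 + 3 + 9 + 12 + 9 + 11) / 16 = 134 / 16 = 8.3750
LCL = c̄ − 3√c̄ = 8.3750 − 3 × 2.8940 = -0.3069 → 0 (cannot be negative)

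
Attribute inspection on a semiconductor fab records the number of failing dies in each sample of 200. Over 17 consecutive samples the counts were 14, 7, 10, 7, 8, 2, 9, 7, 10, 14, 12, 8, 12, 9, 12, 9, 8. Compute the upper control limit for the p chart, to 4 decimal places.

0.0911

p̄ = Σdᵢ / (k·n) = 158 / (17 × 200) = 0.04647
UCL = p̄ + 3·√(p̄(1−p̄)/n) = 0.04647 + 3 × √(0.04647×0.95353/200) = 0.04647 + 3 × 0.01488 = 0.09112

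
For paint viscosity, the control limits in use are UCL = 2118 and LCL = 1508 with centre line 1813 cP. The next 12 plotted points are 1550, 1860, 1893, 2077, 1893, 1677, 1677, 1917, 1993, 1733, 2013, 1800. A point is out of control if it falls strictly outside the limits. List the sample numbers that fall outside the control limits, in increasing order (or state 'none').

none

All 12 points lie within [1508, 2118].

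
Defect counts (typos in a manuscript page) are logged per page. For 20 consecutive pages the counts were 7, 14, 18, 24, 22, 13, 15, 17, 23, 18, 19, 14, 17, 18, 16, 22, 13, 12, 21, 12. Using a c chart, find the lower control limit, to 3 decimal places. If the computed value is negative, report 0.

c̄ = (7 + 14 + 18 + 24 + 22 + 13 + 15 + 17 + 23 + 18 + 19 + 14 + 17 + 18 + 16 + 22 + 13 + 12 + 21 + 12) / 20 = 335 / 20 = 16.7500
LCL = c̄ − 3√c̄ = 16.7500 − 3 × 4.0927 = 4.4720

4.472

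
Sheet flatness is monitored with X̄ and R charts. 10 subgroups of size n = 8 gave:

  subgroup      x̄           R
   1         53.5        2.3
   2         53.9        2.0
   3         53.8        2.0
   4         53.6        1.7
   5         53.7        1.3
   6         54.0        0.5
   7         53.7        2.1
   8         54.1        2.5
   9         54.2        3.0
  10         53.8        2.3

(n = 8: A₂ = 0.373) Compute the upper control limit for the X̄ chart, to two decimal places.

X̄̄ = (53.5 + 53.9 + 53.8 + 53.6 + 53.7 + 54.0 + 53.7 + 54.1 + 54.2 + 53.8) / 10 = 538.3000 / 10 = 53.8300
R̄ = (2.3 + 2.0 + 2.0 + 1.7 + 1.3 + 0.5 + 2.1 + 2.5 + 3.0 + 2.3) / 10 = 19.7000 / 10 = 1.9700
UCL = X̄̄ + A₂·R̄ = 53.8300 + 0.373 × 1.9700 = 54.5648

54.56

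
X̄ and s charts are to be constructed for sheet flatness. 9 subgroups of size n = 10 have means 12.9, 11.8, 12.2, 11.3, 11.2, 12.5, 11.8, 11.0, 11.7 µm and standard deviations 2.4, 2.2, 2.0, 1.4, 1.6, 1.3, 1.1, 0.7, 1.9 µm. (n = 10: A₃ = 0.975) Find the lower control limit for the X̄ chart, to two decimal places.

10.24

X̄̄ = (12.9 + 11.8 + 12.2 + 11.3 + 11.2 + 12.5 + 11.8 + 11.0 + 11.7) / 9 = 11.8222
s̄ = (2.4 + 2.2 + 2.0 + 1.4 + 1.6 + 1.3 + 1.1 + 0.7 + 1.9) / 9 = 1.6222
LCL = X̄̄ − A₃·s̄ = 11.8222 − 0.975 × 1.6222 = 10.2406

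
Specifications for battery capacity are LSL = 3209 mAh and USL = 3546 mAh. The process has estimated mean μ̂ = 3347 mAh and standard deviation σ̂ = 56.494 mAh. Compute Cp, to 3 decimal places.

0.994

Cp = (USL − LSL) / (6σ̂) = (3546 − 3209) / (6 × 56.494) = 337.0000 / 338.9640 = 0.9942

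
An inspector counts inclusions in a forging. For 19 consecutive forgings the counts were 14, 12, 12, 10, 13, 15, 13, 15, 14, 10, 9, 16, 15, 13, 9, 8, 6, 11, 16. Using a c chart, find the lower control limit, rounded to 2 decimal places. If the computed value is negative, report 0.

1.70

c̄ = (14 + 12 + 12 + 10 + 13 + 15 + 13 + 15 + 14 + 10 + 9 + 16 + 15 + 13 + 9 + 8 + 6 + 11 + 16) / 19 = 231 / 19 = 12.1579
LCL = c̄ − 3√c̄ = 12.1579 − 3 × 3.4868 = 1.6974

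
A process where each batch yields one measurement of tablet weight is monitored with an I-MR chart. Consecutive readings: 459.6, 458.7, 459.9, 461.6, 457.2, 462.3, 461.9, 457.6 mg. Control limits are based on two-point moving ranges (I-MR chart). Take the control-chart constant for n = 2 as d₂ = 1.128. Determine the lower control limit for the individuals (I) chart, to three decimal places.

453.011

X̄ = (459.6 + 458.7 + 459.9 + 461.6 + 457.2 + 462.3 + 461.9 + 457.6) / 8 = 459.8500
Moving ranges: 0.9, 1.2, 1.7, 4.4, 5.1, 0.4, 4.3; M̄R̄ = 18.0000 / 7 = 2.5714
LCL = X̄ − 3·M̄R̄/d₂ = 459.8500 − 3 × 2.5714 / 1.128 = 453.0111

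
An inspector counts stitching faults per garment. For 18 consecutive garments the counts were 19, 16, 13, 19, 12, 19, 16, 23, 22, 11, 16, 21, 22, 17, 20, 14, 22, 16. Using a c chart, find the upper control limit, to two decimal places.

c̄ = (19 + 16 + 13 + 19 + 12 + 19 + 16 + 23 + 22 + 11 + 16 + 21 + 22 + 17 + 20 + 14 + 22 + 16) / 18 = 318 / 18 = 17.6667
UCL = c̄ + 3√c̄ = 17.6667 + 3 × √17.6667 = 17.6667 + 3 × 4.2032 = 30.2762

30.28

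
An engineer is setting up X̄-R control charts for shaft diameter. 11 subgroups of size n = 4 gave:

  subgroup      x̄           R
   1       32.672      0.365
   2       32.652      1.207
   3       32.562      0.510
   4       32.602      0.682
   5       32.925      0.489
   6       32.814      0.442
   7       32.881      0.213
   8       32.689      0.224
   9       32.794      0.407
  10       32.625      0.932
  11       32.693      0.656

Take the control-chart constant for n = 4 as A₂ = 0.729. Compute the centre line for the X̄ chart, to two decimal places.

X̄̄ = (32.672 + 32.652 + 32.562 + 32.602 + 32.925 + 32.814 + 32.881 + 32.689 + 32.794 + 32.625 + 32.693) / 11 = 359.9090 / 11 = 32.7190
CL = X̄̄ = 32.7190

32.72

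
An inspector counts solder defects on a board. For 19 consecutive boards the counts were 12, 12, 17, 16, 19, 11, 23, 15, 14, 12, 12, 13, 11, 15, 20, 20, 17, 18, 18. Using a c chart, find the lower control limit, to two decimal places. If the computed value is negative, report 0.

3.71

c̄ = (12 + 12 + 17 + 16 + 19 + 11 + 23 + 15 + 14 + 12 + 12 + 13 + 11 + 15 + 20 + 20 + 17 + 18 + 18) / 19 = 295 / 19 = 15.5263
LCL = c̄ − 3√c̄ = 15.5263 − 3 × 3.9403 = 3.7053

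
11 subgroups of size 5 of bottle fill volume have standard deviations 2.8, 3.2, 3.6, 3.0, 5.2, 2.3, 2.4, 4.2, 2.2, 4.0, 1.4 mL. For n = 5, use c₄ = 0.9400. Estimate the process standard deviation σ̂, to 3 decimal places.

3.317

s̄ = (2.8 + 3.2 + 3.6 + 3.0 + 5.2 + 2.3 + 2.4 + 4.2 + 2.2 + 4.0 + 1.4) / 11 = 3.1182
σ̂ = s̄ / c₄ = 3.1182 / 0.9400 = 3.3172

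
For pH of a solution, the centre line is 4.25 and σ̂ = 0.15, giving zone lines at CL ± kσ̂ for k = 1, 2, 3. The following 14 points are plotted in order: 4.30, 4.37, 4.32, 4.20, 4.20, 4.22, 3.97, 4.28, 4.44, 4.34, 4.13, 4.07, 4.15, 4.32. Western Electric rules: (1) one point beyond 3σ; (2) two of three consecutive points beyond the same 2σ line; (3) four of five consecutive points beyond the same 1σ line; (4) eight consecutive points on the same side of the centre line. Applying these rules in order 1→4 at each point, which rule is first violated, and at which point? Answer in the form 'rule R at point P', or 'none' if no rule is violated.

none

Zone of each point (C = within 1σ̂, B = 1σ̂–2σ̂, A = 2σ̂–3σ̂, * = beyond 3σ̂; sign = side of CL): 1:+C, 2:+C, 3:+C, 4:-C, 5:-C, 6:-C, 7:-B, 8:+C, 9:+B, 10:+C, 11:-C, 12:-B, 13:-C, 14:+C
No rule fires across all 14 points.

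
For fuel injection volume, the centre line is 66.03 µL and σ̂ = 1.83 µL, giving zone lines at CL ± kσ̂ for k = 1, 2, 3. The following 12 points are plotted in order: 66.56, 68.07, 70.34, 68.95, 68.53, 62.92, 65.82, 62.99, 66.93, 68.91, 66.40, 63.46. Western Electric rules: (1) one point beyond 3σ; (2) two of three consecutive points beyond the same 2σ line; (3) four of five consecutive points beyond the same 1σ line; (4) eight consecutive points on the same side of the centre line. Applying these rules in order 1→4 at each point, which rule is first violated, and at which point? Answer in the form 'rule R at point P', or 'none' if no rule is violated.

rule 3 at point 5

Zone of each point (C = within 1σ̂, B = 1σ̂–2σ̂, A = 2σ̂–3σ̂, * = beyond 3σ̂; sign = side of CL): 1:+C, 2:+B, 3:+A, 4:+B, 5:+B, 6:-B, 7:-C, 8:-B, 9:+C, 10:+B, 11:+C, 12:-B
Rule 3 (four of five consecutive points beyond the same 1σ limit) is satisfied at point 5.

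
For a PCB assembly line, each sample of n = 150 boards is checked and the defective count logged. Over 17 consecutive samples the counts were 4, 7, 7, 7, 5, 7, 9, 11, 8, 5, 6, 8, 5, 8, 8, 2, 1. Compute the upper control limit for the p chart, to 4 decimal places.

p̄ = Σdᵢ / (k·n) = 108 / (17 × 150) = 0.04235
UCL = p̄ + 3·√(p̄(1−p̄)/n) = 0.04235 + 3 × √(0.04235×0.95765/150) = 0.04235 + 3 × 0.01644 = 0.09168

0.0917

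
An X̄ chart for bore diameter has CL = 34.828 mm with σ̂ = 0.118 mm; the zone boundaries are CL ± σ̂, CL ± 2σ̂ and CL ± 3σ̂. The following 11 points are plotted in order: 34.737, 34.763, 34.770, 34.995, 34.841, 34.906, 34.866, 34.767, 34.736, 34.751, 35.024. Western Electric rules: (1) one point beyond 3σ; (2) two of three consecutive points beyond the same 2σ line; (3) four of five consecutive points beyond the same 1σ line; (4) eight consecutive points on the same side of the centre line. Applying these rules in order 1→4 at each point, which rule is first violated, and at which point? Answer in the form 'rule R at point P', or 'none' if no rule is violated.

none

Zone of each point (C = within 1σ̂, B = 1σ̂–2σ̂, A = 2σ̂–3σ̂, * = beyond 3σ̂; sign = side of CL): 1:-C, 2:-C, 3:-C, 4:+B, 5:+C, 6:+C, 7:+C, 8:-C, 9:-C, 10:-C, 11:+B
No rule fires across all 11 points.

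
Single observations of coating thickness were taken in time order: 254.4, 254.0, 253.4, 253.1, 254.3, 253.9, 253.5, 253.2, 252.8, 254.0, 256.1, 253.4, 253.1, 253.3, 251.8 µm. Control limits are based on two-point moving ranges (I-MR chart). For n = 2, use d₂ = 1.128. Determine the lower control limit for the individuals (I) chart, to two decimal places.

251.34

X̄ = (254.4 + 254.0 + 253.4 + 253.1 + 254.3 + 253.9 + 253.5 + 253.2 + 252.8 + 254.0 + 256.1 + 253.4 + 253.1 + 253.3 + 251.8) / 15 = 253.6200
Moving ranges: 0.4, 0.6, 0.3, 1.2, 0.4, 0.4, 0.3, 0.4, 1.2, 2.1, 2.7, 0.3, 0.2, 1.5; M̄R̄ = 12.0000 / 14 = 0.8571
LCL = X̄ − 3·M̄R̄/d₂ = 253.6200 − 3 × 0.8571 / 1.128 = 251.3404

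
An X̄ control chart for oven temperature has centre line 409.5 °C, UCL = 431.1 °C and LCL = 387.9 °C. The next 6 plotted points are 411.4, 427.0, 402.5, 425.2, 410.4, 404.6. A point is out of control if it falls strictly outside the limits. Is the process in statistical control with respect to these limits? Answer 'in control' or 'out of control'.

All 6 points lie within [387.9, 431.1].

in control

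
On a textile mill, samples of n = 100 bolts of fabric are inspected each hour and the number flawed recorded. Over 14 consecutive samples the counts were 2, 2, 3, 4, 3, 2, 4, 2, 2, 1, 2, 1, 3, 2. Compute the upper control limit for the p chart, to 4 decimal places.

p̄ = Σdᵢ / (k·n) = 33 / (14 × 100) = 0.02357
UCL = p̄ + 3·√(p̄(1−p̄)/n) = 0.02357 + 3 × √(0.02357×0.97643/100) = 0.02357 + 3 × 0.01517 = 0.06908

0.0691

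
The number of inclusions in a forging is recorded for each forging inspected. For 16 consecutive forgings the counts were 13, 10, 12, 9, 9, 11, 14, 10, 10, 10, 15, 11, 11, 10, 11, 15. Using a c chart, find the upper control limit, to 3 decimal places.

c̄ = (13 + 10 + 12 + 9 + 9 + 11 + 14 + 10 + 10 + 10 + 15 + 11 + 11 + 10 + 11 + 15) / 16 = 181 / 16 = 11.3125
UCL = c̄ + 3√c̄ = 11.3125 + 3 × √11.3125 = 11.3125 + 3 × 3.3634 = 21.4027

21.403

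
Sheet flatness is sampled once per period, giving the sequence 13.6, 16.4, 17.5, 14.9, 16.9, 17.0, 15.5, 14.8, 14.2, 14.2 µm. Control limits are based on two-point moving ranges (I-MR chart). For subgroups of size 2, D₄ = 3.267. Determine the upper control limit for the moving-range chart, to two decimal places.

Moving ranges: 2.8, 1.1, 2.6, 2.0, 0.1, 1.5, 0.7, 0.6, 0.0; M̄R̄ = 11.4000 / 9 = 1.2667
UCL_MR = D₄·M̄R̄ = 3.267 × 1.2667 = 4.1382

4.14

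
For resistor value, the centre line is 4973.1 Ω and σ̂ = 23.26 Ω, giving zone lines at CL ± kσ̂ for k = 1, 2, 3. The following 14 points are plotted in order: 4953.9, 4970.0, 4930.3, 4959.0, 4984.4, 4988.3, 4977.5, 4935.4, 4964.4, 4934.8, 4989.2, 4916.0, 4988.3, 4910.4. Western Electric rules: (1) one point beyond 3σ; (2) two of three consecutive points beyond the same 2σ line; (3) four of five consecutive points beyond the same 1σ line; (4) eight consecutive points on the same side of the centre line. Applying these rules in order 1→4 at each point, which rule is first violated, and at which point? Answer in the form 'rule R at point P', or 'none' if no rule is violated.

Zone of each point (C = within 1σ̂, B = 1σ̂–2σ̂, A = 2σ̂–3σ̂, * = beyond 3σ̂; sign = side of CL): 1:-C, 2:-C, 3:-B, 4:-C, 5:+C, 6:+C, 7:+C, 8:-B, 9:-C, 10:-B, 11:+C, 12:-A, 13:+C, 14:-A
Rule 2 (two of three consecutive points beyond the same 2σ limit) is satisfied at point 14.

rule 2 at point 14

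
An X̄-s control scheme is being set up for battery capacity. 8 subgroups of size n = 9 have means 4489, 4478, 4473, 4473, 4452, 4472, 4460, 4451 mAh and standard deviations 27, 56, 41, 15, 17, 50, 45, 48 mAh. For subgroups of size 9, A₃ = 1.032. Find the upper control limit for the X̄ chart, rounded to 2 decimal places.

X̄̄ = (4489 + 4478 + 4473 + 4473 + 4452 + 4472 + 4460 + 4451) / 8 = 4468.5000
s̄ = (27 + 56 + 41 + 15 + 17 + 50 + 45 + 48) / 8 = 37.3750
UCL = X̄̄ + A₃·s̄ = 4468.5000 + 1.032 × 37.3750 = 4507.0710

4507.07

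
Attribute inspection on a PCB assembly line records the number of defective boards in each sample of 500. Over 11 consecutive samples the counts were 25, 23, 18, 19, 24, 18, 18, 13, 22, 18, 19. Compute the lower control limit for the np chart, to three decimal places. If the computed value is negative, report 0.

p̄ = Σdᵢ / (k·n) = 217 / (11 × 500) = 0.03945
LCL = np̄ − 3·√(np̄(1−p̄)) = 19.7273 − 3 × 4.3530 = 6.6682

6.668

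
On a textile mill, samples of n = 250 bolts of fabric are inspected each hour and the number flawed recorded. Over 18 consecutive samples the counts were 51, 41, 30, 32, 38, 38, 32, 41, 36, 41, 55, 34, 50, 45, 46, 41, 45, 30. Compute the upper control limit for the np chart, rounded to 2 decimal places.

57.78

p̄ = Σdᵢ / (k·n) = 726 / (18 × 250) = 0.16133
UCL = np̄ + 3·√(np̄(1−p̄)) = 40.3333 + 3 × √(40.3333×0.83867) = 40.3333 + 3 × 5.8160 = 57.7814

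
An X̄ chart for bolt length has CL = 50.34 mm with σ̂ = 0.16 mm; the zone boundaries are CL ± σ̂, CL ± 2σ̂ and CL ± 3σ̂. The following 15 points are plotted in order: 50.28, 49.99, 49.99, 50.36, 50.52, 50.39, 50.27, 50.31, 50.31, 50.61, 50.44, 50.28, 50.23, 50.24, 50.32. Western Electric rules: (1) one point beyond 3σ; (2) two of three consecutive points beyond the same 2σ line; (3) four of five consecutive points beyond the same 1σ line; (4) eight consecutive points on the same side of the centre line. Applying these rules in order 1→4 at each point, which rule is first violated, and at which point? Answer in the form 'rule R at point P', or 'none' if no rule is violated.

rule 2 at point 3

Zone of each point (C = within 1σ̂, B = 1σ̂–2σ̂, A = 2σ̂–3σ̂, * = beyond 3σ̂; sign = side of CL): 1:-C, 2:-A, 3:-A, 4:+C, 5:+B, 6:+C, 7:-C, 8:-C, 9:-C, 10:+B, 11:+C, 12:-C, 13:-C, 14:-C, 15:-C
Rule 2 (two of three consecutive points beyond the same 2σ limit) is satisfied at point 3.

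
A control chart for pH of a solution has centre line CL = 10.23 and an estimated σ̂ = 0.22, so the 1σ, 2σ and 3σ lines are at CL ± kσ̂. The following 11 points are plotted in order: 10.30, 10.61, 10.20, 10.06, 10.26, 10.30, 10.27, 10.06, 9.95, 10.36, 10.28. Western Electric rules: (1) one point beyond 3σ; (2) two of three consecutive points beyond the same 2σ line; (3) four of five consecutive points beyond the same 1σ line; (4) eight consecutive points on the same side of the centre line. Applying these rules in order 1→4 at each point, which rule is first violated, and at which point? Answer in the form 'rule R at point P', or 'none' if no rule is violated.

Zone of each point (C = within 1σ̂, B = 1σ̂–2σ̂, A = 2σ̂–3σ̂, * = beyond 3σ̂; sign = side of CL): 1:+C, 2:+B, 3:-C, 4:-C, 5:+C, 6:+C, 7:+C, 8:-C, 9:-B, 10:+C, 11:+C
No rule fires across all 11 points.

none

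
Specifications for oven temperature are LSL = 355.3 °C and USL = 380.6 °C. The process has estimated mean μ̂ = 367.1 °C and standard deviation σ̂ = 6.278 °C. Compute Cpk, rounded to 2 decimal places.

Cpu = (USL − μ̂) / (3σ̂) = (380.6 − 367.1) / (3 × 6.278) = 0.7168; Cpl = (μ̂ − LSL) / (3σ̂) = (367.1 − 355.3) / (3 × 6.278) = 0.6265; Cpk = min(Cpu, Cpl) = 0.6265

0.63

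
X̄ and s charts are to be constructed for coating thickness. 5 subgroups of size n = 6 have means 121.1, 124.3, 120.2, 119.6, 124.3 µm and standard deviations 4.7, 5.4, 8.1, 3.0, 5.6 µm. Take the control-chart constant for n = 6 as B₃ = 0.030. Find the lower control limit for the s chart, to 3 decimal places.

0.161

s̄ = (4.7 + 5.4 + 8.1 + 3.0 + 5.6) / 5 = 5.3600
LCL_s = B₃·s̄ = 0.030 × 5.3600 = 0.1608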